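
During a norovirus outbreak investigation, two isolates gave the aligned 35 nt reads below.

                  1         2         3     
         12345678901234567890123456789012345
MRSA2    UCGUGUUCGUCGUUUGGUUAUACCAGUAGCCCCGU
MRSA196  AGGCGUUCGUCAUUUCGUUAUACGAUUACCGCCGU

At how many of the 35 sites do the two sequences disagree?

The sequences differ at positions 1 (U/A), 2 (C/G), 4 (U/C), 12 (G/A), 16 (G/C), 24 (C/G), 26 (G/U), 29 (G/C), 31 (C/G).
That gives 9 mismatches out of 35 aligned sites, so the Hamming distance is 9.

9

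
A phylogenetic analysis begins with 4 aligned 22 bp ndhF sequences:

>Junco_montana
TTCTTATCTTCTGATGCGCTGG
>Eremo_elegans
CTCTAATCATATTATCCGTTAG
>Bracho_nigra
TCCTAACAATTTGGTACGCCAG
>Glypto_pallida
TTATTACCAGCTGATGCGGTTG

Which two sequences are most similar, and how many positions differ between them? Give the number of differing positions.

6

Pairwise Hamming distances:
  Junco_montana vs Eremo_elegans: 8
  Junco_montana vs Bracho_nigra: 10
  Junco_montana vs Glypto_pallida: 6
  Eremo_elegans vs Bracho_nigra: 10
  Eremo_elegans vs Glypto_pallida: 10
  Bracho_nigra vs Glypto_pallida: 11
The smallest is 6, between Junco_montana and Glypto_pallida.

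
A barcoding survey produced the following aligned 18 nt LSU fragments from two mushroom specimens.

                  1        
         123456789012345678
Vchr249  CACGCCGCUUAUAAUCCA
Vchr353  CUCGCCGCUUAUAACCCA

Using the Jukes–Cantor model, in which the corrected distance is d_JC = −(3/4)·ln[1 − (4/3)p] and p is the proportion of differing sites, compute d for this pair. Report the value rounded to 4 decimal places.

Differing sites — 2:A/U; 15:U/C.
p = 2/18 = 0.111111.
d = −0.75 · ln(1 − (4/3)·0.111111) = −0.75 · ln(0.851852) = −0.75 · (-0.160342) = 0.1203.

0.1203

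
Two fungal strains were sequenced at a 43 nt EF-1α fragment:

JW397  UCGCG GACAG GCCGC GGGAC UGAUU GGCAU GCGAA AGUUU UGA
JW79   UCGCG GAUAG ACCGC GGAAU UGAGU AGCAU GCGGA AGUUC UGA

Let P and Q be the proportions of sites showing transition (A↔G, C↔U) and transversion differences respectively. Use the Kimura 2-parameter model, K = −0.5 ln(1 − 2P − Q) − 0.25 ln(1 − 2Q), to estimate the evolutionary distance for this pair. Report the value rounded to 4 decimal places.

0.2264

Differing sites — 8:C/U (Ti); 11:G/A (Ti); 18:G/A (Ti); 20:C/U (Ti); 24:U/G (Tv); 26:G/A (Ti); 34:A/G (Ti); 40:U/C (Ti).
Of the 8 differences, 7 transitions and 1 transversion over 43 sites: P = 7/43 = 0.162791, Q = 1/43 = 0.023256.
d = −0.5·ln(0.651162) − 0.25·ln(0.953488) = −0.5·(-0.428997) − 0.25·(-0.047628) = 0.2264.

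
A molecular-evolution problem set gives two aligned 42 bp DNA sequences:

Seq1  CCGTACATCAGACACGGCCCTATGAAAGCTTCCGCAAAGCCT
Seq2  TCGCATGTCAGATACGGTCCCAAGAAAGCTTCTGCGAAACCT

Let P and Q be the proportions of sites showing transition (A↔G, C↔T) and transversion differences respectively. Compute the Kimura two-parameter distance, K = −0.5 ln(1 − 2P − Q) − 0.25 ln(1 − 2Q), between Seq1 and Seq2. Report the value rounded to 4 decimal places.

0.3588

The sequences differ at positions 1 (C/T, transition), 4 (T/C, transition), 6 (C/T, transition), 7 (A/G, transition), 13 (C/T, transition), 18 (C/T, transition), 21 (T/C, transition), 23 (T/A, transversion), 33 (C/T, transition), 36 (A/G, transition), 39 (G/A, transition).
Of the 11 differences, 10 transitions and 1 transversion over 42 sites: P = 10/42 = 0.238095, Q = 1/42 = 0.023810.
d = −0.5·ln(0.500000) − 0.25·ln(0.952380) = −0.5·(-0.693147) − 0.25·(-0.048791) = 0.3588.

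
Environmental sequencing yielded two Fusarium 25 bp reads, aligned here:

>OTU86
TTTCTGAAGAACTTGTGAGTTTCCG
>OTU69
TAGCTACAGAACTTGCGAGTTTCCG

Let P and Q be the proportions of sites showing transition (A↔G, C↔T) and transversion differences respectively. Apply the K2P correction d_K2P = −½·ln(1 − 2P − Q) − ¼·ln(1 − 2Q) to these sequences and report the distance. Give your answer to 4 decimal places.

0.2329

Mismatches occur at site 2 (T/A, transversion), site 3 (T/G, transversion), site 6 (G/A, transition), site 7 (A/C, transversion), site 16 (T/C, transition).
Of the 5 differences, 2 transitions and 3 transversions over 25 sites: P = 2/25 = 0.080000, Q = 3/25 = 0.120000.
d = −0.5·ln(0.720000) − 0.25·ln(0.760000) = −0.5·(-0.328504) − 0.25·(-0.274437) = 0.2329.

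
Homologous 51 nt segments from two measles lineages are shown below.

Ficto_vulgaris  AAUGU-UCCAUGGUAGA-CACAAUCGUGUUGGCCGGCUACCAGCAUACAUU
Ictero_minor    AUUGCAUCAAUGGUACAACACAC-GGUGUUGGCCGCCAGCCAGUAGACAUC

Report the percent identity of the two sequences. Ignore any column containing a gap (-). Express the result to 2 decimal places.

75.00%

Excluding the 3 gap columns leaves 48 comparable sites.
Mismatches occur at site 2 (A→U), site 5 (U→C), site 9 (C→A), site 16 (G→C), site 23 (A→C), site 25 (C→G), site 36 (G→C), site 38 (U→A), site 39 (A→G), site 44 (C→U), site 46 (U→G), site 51 (U→C).
36 of the 48 comparable sites match, so the percent identity is 36/48 × 100 = 75.00%.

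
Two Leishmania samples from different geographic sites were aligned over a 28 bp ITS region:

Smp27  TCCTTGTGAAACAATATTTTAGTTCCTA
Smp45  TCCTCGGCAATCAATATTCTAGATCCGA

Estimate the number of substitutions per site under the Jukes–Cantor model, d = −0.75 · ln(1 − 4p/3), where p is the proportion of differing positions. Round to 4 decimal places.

0.3041

Mismatches occur at site 5 (T↔C), site 7 (T↔G), site 8 (G↔C), site 11 (A↔T), site 19 (T↔C), site 23 (T↔A), site 27 (T↔G).
p = 7/28 = 0.250000.
d = −0.75 · ln(1 − (4/3)·0.250000) = −0.75 · ln(0.666667) = −0.75 · (-0.405465) = 0.3041.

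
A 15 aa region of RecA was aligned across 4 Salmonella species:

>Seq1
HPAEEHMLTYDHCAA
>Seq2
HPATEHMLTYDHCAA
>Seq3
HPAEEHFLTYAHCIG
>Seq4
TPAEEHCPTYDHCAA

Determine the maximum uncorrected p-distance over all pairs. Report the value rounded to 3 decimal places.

0.400

Pairwise Hamming distances:
  Seq1 vs Seq2: 1
  Seq1 vs Seq3: 4
  Seq1 vs Seq4: 3
  Seq2 vs Seq3: 5
  Seq2 vs Seq4: 4
  Seq3 vs Seq4: 6
The largest is 6 mismatches, between Seq3 and Seq4; p = 6/15 = 0.400.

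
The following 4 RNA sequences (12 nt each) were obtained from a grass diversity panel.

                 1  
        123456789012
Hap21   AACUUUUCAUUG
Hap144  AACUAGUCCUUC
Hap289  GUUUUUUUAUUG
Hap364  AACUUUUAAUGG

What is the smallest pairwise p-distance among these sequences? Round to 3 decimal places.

0.167

Pairwise Hamming distances:
  Hap21 vs Hap144: 4
  Hap21 vs Hap289: 4
  Hap21 vs Hap364: 2
  Hap144 vs Hap289: 8
  Hap144 vs Hap364: 6
  Hap289 vs Hap364: 5
The smallest is 2 mismatches, between Hap21 and Hap364; p = 2/12 = 0.167.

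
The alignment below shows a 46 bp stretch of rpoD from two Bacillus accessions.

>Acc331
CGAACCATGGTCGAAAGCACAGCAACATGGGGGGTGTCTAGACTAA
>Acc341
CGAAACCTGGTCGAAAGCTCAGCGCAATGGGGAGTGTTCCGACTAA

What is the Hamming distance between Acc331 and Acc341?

Mismatches occur at site 5 (C→A), site 7 (A→C), site 19 (A→T), site 24 (A→G), site 25 (A→C), site 26 (C→A), site 33 (G→A), site 38 (C→T), site 39 (T→C), site 40 (A→C).
That gives 10 mismatches out of 46 aligned sites, so the Hamming distance is 10.

10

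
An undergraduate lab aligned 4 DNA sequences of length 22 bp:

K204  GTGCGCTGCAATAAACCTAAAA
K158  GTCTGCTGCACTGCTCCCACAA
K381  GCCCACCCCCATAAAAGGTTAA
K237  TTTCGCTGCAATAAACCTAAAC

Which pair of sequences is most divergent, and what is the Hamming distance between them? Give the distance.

Pairwise Hamming distances:
  K204 vs K158: 8
  K204 vs K381: 11
  K204 vs K237: 3
  K158 vs K381: 15
  K158 vs K237: 10
  K381 vs K237: 13
The largest is 15, between K158 and K381.

15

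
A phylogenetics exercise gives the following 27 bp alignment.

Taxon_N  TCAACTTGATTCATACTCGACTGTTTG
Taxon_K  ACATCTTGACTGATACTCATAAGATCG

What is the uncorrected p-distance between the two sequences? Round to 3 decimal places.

0.370

The sequences differ at positions 1 (T/A), 4 (A/T), 10 (T/C), 12 (C/G), 19 (G/A), 20 (A/T), 21 (C/A), 22 (T/A), 24 (T/A), 26 (T/C).
There are 10 differences over 27 sites, so p = 10/27 = 0.370.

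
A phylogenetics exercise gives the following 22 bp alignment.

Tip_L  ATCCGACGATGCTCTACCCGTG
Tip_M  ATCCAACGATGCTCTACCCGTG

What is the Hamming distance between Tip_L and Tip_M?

A single mismatch occurs at site 5 (G/A).
That gives 1 mismatch out of 22 aligned sites, so the Hamming distance is 1.

1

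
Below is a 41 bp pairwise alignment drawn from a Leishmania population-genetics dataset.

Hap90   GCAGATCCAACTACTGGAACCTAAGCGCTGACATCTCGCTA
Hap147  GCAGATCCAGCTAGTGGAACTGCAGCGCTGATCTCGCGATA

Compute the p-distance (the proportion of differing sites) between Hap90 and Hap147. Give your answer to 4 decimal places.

0.2195

The sequences differ at positions 10 (A/G), 14 (C/G), 21 (C/T), 22 (T/G), 23 (A/C), 32 (C/T), 33 (A/C), 36 (T/G), 39 (C/A).
There are 9 differences over 41 sites, so p = 9/41 = 0.2195.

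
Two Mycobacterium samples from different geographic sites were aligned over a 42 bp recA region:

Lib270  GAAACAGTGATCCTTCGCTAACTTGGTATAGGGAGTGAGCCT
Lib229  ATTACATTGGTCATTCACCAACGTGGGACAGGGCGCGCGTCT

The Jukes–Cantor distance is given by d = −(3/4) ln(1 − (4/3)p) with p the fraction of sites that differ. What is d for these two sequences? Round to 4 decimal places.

The sequences differ at positions 1 (G/A), 2 (A/T), 3 (A/T), 7 (G/T), 10 (A/G), 13 (C/A), 17 (G/A), 19 (T/C), 23 (T/G), 27 (T/G), 29 (T/C), 34 (A/C), 36 (T/C), 38 (A/C), 40 (C/T).
p = 15/42 = 0.357143.
d = −0.75 · ln(1 − (4/3)·0.357143) = −0.75 · ln(0.523809) = −0.75 · (-0.646628) = 0.4850.

0.4850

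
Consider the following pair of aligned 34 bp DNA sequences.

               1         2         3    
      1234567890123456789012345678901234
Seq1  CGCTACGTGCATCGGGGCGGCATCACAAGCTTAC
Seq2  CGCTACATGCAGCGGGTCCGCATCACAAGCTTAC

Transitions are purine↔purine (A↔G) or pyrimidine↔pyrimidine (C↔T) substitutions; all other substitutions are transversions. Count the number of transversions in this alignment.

Mismatches occur at site 7 (G↔A, transition), site 12 (T↔G, transversion), site 17 (G↔T, transversion), site 19 (G↔C, transversion).
Of the 4 differences, 1 transition and 3 transversions, so the answer is 3.

3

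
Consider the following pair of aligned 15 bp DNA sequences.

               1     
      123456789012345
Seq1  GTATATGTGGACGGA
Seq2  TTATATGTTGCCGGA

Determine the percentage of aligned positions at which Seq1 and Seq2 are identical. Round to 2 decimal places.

The sequences differ at positions 1 (G/T), 9 (G/T), 11 (A/C).
12 of the 15 sites match, so the percent identity is 12/15 × 100 = 80.00%.

80.00%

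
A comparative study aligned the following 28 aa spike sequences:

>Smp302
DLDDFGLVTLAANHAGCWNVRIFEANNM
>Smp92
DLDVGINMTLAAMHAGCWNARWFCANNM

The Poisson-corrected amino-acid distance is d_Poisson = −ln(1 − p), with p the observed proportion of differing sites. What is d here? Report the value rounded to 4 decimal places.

The sequences differ at positions 4 (D/V), 5 (F/G), 6 (G/I), 7 (L/N), 8 (V/M), 13 (N/M), 20 (V/A), 22 (I/W), 24 (E/C).
p = 9/28 = 0.321429.
d = −ln(1 − 0.321429) = −ln(0.678571) = 0.3878.

0.3878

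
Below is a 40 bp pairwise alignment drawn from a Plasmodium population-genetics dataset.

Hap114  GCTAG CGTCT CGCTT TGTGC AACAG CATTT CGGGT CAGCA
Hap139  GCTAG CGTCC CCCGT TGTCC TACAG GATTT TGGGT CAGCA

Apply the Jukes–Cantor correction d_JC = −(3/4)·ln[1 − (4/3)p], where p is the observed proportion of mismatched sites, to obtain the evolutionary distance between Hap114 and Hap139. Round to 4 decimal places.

Mismatches occur at site 10 (T/C), site 12 (G/C), site 14 (T/G), site 19 (G/C), site 21 (A/T), site 26 (C/G), site 31 (C/T).
p = 7/40 = 0.175000.
d = −0.75 · ln(1 − (4/3)·0.175000) = −0.75 · ln(0.766667) = −0.75 · (-0.265703) = 0.1993.

0.1993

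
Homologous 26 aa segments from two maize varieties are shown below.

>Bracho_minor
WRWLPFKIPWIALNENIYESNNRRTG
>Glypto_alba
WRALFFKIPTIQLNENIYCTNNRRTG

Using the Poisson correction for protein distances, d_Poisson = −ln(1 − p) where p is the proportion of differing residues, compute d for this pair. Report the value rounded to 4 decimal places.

Differing sites — 3:W/A; 5:P/F; 10:W/T; 12:A/Q; 19:E/C; 20:S/T.
p = 6/26 = 0.230769.
d = −ln(1 − 0.230769) = −ln(0.769231) = 0.2624.

0.2624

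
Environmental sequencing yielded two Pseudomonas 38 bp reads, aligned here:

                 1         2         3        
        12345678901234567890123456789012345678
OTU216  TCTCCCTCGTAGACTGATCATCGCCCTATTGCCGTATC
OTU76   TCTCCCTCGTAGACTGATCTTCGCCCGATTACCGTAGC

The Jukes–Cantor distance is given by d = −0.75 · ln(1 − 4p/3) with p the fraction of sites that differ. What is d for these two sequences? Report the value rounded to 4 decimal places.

The sequences differ at positions 20 (A/T), 27 (T/G), 31 (G/A), 37 (T/G).
p = 4/38 = 0.105263.
d = −0.75 · ln(1 − (4/3)·0.105263) = −0.75 · ln(0.859649) = −0.75 · (-0.151231) = 0.1134.

0.1134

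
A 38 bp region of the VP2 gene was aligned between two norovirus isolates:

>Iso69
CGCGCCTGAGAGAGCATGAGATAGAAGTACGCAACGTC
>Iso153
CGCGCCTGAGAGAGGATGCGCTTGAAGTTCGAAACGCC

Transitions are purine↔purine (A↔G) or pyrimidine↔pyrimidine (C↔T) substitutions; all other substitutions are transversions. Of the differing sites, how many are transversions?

6

Differing sites — 15:C/G (Tv); 19:A/C (Tv); 21:A/C (Tv); 23:A/T (Tv); 29:A/T (Tv); 32:C/A (Tv); 37:T/C (Ti).
Of the 7 differences, 1 transition and 6 transversions, so the answer is 6.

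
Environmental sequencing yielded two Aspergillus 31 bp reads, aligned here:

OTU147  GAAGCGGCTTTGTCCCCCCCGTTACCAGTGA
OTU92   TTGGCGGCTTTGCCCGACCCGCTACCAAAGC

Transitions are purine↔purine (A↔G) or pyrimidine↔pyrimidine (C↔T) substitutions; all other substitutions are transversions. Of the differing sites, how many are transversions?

Differing sites — 1:G/T (Tv); 2:A/T (Tv); 3:A/G (Ti); 13:T/C (Ti); 16:C/G (Tv); 17:C/A (Tv); 22:T/C (Ti); 28:G/A (Ti); 29:T/A (Tv); 31:A/C (Tv).
Of the 10 differences, 4 transitions and 6 transversions, so the answer is 6.

6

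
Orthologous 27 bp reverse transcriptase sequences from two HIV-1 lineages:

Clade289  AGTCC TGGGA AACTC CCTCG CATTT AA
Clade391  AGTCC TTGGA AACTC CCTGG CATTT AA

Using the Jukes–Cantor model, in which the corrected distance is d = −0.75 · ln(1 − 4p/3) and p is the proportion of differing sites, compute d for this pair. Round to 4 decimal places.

Differing sites — 7:G/T; 19:C/G.
p = 2/27 = 0.074074.
d = −0.75 · ln(1 − (4/3)·0.074074) = −0.75 · ln(0.901235) = −0.75 · (-0.103989) = 0.0780.

0.0780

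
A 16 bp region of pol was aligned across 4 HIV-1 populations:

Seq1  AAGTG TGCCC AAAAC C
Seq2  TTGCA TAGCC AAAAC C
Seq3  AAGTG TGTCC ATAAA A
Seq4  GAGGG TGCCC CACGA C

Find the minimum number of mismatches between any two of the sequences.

4

Pairwise Hamming distances:
  Seq1 vs Seq2: 6
  Seq1 vs Seq3: 4
  Seq1 vs Seq4: 6
  Seq2 vs Seq3: 9
  Seq2 vs Seq4: 10
  Seq3 vs Seq4: 8
The smallest is 4, between Seq1 and Seq3.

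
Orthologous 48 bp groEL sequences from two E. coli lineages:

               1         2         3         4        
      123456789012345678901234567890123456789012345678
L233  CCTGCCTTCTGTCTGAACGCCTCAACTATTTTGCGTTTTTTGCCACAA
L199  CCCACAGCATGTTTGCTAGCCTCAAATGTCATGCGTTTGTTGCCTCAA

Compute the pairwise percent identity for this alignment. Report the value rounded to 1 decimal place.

Mismatches occur at site 3 (T→C), site 4 (G→A), site 6 (C→A), site 7 (T→G), site 8 (T→C), site 9 (C→A), site 13 (C→T), site 16 (A→C), site 17 (A→T), site 18 (C→A), site 26 (C→A), site 28 (A→G), site 30 (T→C), site 31 (T→A), site 39 (T→G), site 45 (A→T).
32 of the 48 sites match, so the percent identity is 32/48 × 100 = 66.7%.

66.7%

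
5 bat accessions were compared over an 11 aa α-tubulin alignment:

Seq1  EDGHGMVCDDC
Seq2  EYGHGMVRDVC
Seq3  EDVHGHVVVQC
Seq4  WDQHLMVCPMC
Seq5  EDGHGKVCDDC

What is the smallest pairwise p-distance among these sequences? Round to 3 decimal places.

Pairwise Hamming distances:
  Seq1 vs Seq2: 3
  Seq1 vs Seq3: 5
  Seq1 vs Seq4: 5
  Seq1 vs Seq5: 1
  Seq2 vs Seq3: 6
  Seq2 vs Seq4: 7
  Seq2 vs Seq5: 4
  Seq3 vs Seq4: 7
  Seq3 vs Seq5: 5
  Seq4 vs Seq5: 6
The smallest is 1 mismatch, between Seq1 and Seq5; p = 1/11 = 0.091.

0.091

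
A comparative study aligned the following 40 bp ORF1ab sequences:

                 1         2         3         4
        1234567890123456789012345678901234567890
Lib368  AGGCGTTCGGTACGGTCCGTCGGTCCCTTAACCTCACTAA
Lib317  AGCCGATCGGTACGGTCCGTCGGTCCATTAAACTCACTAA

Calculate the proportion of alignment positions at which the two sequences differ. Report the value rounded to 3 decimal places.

0.100

Mismatches occur at site 3 (G↔C), site 6 (T↔A), site 27 (C↔A), site 32 (C↔A).
There are 4 differences over 40 sites, so p = 4/40 = 0.100.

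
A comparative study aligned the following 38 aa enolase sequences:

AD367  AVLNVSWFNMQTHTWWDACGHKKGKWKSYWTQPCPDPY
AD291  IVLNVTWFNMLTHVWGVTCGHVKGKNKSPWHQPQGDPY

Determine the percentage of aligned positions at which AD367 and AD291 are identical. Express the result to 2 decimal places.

65.79%

Differing sites — 1:A/I; 6:S/T; 11:Q/L; 14:T/V; 16:W/G; 17:D/V; 18:A/T; 22:K/V; 26:W/N; 29:Y/P; 31:T/H; 34:C/Q; 35:P/G.
25 of the 38 sites match, so the percent identity is 25/38 × 100 = 65.79%.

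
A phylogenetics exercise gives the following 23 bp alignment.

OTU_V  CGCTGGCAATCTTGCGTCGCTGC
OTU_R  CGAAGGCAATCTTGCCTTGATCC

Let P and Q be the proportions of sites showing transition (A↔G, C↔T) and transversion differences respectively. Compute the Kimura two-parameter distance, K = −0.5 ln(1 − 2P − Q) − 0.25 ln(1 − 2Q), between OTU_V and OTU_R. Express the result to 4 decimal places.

0.3241

Mismatches occur at site 3 (C↔A, transversion), site 4 (T↔A, transversion), site 16 (G↔C, transversion), site 18 (C↔T, transition), site 20 (C↔A, transversion), site 22 (G↔C, transversion).
Of the 6 differences, 1 transition and 5 transversions over 23 sites: P = 1/23 = 0.043478, Q = 5/23 = 0.217391.
d = −0.5·ln(0.695653) − 0.25·ln(0.565218) = −0.5·(-0.362904) − 0.25·(-0.570544) = 0.3241.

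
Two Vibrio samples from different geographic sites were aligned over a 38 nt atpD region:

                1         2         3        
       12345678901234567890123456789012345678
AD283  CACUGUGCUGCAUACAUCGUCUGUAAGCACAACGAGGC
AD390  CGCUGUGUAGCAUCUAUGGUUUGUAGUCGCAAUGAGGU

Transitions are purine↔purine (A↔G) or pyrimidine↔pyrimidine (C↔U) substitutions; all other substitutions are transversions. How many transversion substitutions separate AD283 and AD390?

The sequences differ at positions 2 (A/G, transition), 8 (C/U, transition), 9 (U/A, transversion), 14 (A/C, transversion), 15 (C/U, transition), 18 (C/G, transversion), 21 (C/U, transition), 26 (A/G, transition), 27 (G/U, transversion), 29 (A/G, transition), 33 (C/U, transition), 38 (C/U, transition).
Of the 12 differences, 8 transitions and 4 transversions, so the answer is 4.

4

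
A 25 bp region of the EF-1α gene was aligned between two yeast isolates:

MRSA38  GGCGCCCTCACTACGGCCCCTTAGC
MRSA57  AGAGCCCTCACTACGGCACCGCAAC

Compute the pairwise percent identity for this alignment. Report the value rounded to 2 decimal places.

Mismatches occur at site 1 (G→A), site 3 (C→A), site 18 (C→A), site 21 (T→G), site 22 (T→C), site 24 (G→A).
19 of the 25 sites match, so the percent identity is 19/25 × 100 = 76.00%.

76.00%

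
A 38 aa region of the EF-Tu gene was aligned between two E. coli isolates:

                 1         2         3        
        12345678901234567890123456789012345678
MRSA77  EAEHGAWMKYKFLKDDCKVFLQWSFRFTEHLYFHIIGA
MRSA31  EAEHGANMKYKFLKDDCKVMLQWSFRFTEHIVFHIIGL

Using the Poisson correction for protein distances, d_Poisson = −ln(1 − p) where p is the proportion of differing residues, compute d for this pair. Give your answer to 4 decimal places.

The sequences differ at positions 7 (W/N), 20 (F/M), 31 (L/I), 32 (Y/V), 38 (A/L).
p = 5/38 = 0.131579.
d = −ln(1 − 0.131579) = −ln(0.868421) = 0.1411.

0.1411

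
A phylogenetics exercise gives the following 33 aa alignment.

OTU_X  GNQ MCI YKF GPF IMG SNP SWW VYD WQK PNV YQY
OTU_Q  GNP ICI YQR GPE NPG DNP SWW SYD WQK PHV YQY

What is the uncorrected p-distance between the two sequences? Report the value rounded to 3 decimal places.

Differing sites — 3:Q/P; 4:M/I; 8:K/Q; 9:F/R; 12:F/E; 13:I/N; 14:M/P; 16:S/D; 22:V/S; 29:N/H.
There are 10 differences over 33 sites, so p = 10/33 = 0.303.

0.303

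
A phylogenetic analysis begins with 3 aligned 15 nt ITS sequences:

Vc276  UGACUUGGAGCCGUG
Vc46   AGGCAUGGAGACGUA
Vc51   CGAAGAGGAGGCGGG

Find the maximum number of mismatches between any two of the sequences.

Pairwise Hamming distances:
  Vc276 vs Vc46: 5
  Vc276 vs Vc51: 6
  Vc46 vs Vc51: 8
The largest is 8, between Vc46 and Vc51.

8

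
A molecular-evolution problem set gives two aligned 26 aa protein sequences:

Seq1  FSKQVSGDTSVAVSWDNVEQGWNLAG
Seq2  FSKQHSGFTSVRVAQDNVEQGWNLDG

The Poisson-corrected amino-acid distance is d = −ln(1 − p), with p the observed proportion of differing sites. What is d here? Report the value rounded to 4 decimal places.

0.2624

Differing sites — 5:V/H; 8:D/F; 12:A/R; 14:S/A; 15:W/Q; 25:A/D.
p = 6/26 = 0.230769.
d = −ln(1 − 0.230769) = −ln(0.769231) = 0.2624.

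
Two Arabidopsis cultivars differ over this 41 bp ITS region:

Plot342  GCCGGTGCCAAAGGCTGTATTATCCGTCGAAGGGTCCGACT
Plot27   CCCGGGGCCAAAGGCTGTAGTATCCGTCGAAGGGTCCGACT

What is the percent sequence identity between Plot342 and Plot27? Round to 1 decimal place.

Mismatches occur at site 1 (G/C), site 6 (T/G), site 20 (T/G).
38 of the 41 sites match, so the percent identity is 38/41 × 100 = 92.7%.

92.7%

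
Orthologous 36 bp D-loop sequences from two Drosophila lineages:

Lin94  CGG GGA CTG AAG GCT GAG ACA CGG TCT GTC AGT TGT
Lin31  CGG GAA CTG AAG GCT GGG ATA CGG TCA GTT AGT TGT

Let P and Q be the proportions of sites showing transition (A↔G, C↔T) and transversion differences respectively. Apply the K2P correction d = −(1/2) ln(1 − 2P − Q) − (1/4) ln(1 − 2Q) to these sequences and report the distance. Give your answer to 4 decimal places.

Differing sites — 5:G/A (Ti); 17:A/G (Ti); 20:C/T (Ti); 27:T/A (Tv); 30:C/T (Ti).
Of the 5 differences, 4 transitions and 1 transversion over 36 sites: P = 4/36 = 0.111111, Q = 1/36 = 0.027778.
d = −0.5·ln(0.750000) − 0.25·ln(0.944444) = −0.5·(-0.287682) − 0.25·(-0.057159) = 0.1581.

0.1581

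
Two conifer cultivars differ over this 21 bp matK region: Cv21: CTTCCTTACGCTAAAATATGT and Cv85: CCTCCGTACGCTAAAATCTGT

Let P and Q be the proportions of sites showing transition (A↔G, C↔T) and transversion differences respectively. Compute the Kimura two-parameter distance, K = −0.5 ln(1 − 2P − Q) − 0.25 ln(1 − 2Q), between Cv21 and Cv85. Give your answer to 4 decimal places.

0.1585

The sequences differ at positions 2 (T/C, transition), 6 (T/G, transversion), 18 (A/C, transversion).
Of the 3 differences, 1 transition and 2 transversions over 21 sites: P = 1/21 = 0.047619, Q = 2/21 = 0.095238.
d = −0.5·ln(0.809524) − 0.25·ln(0.809524) = −0.5·(-0.211309) − 0.25·(-0.211309) = 0.1585.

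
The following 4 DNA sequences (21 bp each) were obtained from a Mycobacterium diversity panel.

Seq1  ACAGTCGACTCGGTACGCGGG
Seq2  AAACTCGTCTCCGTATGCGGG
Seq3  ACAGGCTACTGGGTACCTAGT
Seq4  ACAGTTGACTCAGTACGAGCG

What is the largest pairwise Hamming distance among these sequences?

Pairwise Hamming distances:
  Seq1 vs Seq2: 5
  Seq1 vs Seq3: 7
  Seq1 vs Seq4: 4
  Seq2 vs Seq3: 12
  Seq2 vs Seq4: 8
  Seq3 vs Seq4: 10
The largest is 12, between Seq2 and Seq3.

12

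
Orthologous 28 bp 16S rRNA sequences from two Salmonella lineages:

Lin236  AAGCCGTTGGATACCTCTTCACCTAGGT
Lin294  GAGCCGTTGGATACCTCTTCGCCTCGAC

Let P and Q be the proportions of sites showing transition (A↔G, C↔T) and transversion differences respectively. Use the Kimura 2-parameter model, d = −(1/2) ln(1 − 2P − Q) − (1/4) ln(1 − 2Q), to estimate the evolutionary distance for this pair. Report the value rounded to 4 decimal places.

0.2124

Mismatches occur at site 1 (A/G, transition), site 21 (A/G, transition), site 25 (A/C, transversion), site 27 (G/A, transition), site 28 (T/C, transition).
Of the 5 differences, 4 transitions and 1 transversion over 28 sites: P = 4/28 = 0.142857, Q = 1/28 = 0.035714.
d = −0.5·ln(0.678572) − 0.25·ln(0.928572) = −0.5·(-0.387765) − 0.25·(-0.074107) = 0.2124.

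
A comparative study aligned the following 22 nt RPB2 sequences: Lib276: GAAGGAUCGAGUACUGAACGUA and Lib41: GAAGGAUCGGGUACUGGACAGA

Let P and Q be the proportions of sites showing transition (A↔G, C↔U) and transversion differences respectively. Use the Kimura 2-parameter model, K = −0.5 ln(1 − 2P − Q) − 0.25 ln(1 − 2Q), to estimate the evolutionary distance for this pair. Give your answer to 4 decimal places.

0.2153

Differing sites — 10:A/G (Ti); 17:A/G (Ti); 20:G/A (Ti); 21:U/G (Tv).
Of the 4 differences, 3 transitions and 1 transversion over 22 sites: P = 3/22 = 0.136364, Q = 1/22 = 0.045455.
d = −0.5·ln(0.681817) − 0.25·ln(0.909090) = −0.5·(-0.382994) − 0.25·(-0.095311) = 0.2153.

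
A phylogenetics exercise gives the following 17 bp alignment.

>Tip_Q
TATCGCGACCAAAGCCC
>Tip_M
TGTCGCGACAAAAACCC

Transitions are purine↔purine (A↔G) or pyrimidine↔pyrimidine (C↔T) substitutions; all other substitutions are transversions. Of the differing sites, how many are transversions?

1

Differing sites — 2:A/G (Ti); 10:C/A (Tv); 14:G/A (Ti).
Of the 3 differences, 2 transitions and 1 transversion, so the answer is 1.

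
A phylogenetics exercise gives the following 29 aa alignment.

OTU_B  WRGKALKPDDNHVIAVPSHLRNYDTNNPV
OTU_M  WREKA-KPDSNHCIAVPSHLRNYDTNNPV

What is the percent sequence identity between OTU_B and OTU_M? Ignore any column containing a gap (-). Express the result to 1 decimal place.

Excluding the 1 gap column leaves 28 comparable sites.
The sequences differ at positions 3 (G/E), 10 (D/S), 13 (V/C).
25 of the 28 comparable sites match, so the percent identity is 25/28 × 100 = 89.3%.

89.3%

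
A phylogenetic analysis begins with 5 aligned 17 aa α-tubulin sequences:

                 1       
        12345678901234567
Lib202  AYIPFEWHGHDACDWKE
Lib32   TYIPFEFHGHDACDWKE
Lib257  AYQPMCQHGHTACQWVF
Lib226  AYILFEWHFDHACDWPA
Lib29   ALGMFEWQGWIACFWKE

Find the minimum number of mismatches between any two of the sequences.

Pairwise Hamming distances:
  Lib202 vs Lib32: 2
  Lib202 vs Lib257: 8
  Lib202 vs Lib226: 6
  Lib202 vs Lib29: 7
  Lib32 vs Lib257: 9
  Lib32 vs Lib226: 8
  Lib32 vs Lib29: 9
  Lib257 vs Lib226: 11
  Lib257 vs Lib29: 12
  Lib226 vs Lib29: 10
The smallest is 2, between Lib202 and Lib32.

2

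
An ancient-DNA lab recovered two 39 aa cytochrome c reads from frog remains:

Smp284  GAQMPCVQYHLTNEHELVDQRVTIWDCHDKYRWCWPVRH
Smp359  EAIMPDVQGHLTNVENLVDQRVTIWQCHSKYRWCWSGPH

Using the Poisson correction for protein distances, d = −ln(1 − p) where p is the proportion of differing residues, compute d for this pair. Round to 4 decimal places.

0.3677

Differing sites — 1:G/E; 3:Q/I; 6:C/D; 9:Y/G; 14:E/V; 15:H/E; 16:E/N; 26:D/Q; 29:D/S; 36:P/S; 37:V/G; 38:R/P.
p = 12/39 = 0.307692.
d = −ln(1 − 0.307692) = −ln(0.692308) = 0.3677.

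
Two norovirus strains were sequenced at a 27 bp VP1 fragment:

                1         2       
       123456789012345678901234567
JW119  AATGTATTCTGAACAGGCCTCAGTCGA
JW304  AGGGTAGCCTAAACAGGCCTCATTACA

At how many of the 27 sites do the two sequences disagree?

The sequences differ at positions 2 (A/G), 3 (T/G), 7 (T/G), 8 (T/C), 11 (G/A), 23 (G/T), 25 (C/A), 26 (G/C).
That gives 8 mismatches out of 27 aligned sites, so the Hamming distance is 8.

8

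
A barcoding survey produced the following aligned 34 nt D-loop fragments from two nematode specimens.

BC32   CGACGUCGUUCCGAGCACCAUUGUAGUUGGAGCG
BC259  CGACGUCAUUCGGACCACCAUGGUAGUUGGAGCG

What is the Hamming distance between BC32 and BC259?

The sequences differ at positions 8 (G/A), 12 (C/G), 15 (G/C), 22 (U/G).
That gives 4 mismatches out of 34 aligned sites, so the Hamming distance is 4.

4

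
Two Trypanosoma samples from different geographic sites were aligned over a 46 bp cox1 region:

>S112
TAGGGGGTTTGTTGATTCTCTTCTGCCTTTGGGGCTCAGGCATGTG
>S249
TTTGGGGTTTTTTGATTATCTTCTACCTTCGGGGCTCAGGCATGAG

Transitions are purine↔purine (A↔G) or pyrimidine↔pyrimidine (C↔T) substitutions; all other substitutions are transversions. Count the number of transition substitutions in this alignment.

2

Mismatches occur at site 2 (A↔T, transversion), site 3 (G↔T, transversion), site 11 (G↔T, transversion), site 18 (C↔A, transversion), site 25 (G↔A, transition), site 30 (T↔C, transition), site 45 (T↔A, transversion).
Of the 7 differences, 2 transitions and 5 transversions, so the answer is 2.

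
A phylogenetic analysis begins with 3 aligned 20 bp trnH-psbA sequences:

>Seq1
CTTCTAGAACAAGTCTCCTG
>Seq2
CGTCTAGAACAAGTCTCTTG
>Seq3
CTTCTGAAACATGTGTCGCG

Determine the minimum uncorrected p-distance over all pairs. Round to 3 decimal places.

0.100

Pairwise Hamming distances:
  Seq1 vs Seq2: 2
  Seq1 vs Seq3: 6
  Seq2 vs Seq3: 7
The smallest is 2 mismatches, between Seq1 and Seq2; p = 2/20 = 0.100.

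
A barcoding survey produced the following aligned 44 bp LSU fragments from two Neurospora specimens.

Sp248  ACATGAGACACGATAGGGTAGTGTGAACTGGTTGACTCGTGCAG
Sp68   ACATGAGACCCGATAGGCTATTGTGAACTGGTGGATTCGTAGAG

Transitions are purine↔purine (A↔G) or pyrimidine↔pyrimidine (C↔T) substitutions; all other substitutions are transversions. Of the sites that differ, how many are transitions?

2

The sequences differ at positions 10 (A/C, transversion), 18 (G/C, transversion), 21 (G/T, transversion), 33 (T/G, transversion), 36 (C/T, transition), 41 (G/A, transition), 42 (C/G, transversion).
Of the 7 differences, 2 transitions and 5 transversions, so the answer is 2.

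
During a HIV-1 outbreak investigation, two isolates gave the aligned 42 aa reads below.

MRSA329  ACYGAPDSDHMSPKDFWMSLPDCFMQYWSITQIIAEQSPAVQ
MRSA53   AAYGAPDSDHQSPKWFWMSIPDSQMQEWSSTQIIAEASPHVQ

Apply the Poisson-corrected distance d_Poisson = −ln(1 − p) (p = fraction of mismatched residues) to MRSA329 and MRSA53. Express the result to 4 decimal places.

Mismatches occur at site 2 (C/A), site 11 (M/Q), site 15 (D/W), site 20 (L/I), site 23 (C/S), site 24 (F/Q), site 27 (Y/E), site 30 (I/S), site 37 (Q/A), site 40 (A/H).
p = 10/42 = 0.238095.
d = −ln(1 − 0.238095) = −ln(0.761905) = 0.2719.

0.2719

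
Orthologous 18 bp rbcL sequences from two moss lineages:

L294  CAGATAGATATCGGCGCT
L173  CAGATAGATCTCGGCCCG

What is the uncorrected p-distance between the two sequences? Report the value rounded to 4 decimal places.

Differing sites — 10:A/C; 16:G/C; 18:T/G.
There are 3 differences over 18 sites, so p = 3/18 = 0.1667.

0.1667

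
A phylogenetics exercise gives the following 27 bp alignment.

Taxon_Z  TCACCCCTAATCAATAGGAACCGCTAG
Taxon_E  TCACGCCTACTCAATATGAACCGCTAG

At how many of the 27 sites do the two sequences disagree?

3

The sequences differ at positions 5 (C/G), 10 (A/C), 17 (G/T).
That gives 3 mismatches out of 27 aligned sites, so the Hamming distance is 3.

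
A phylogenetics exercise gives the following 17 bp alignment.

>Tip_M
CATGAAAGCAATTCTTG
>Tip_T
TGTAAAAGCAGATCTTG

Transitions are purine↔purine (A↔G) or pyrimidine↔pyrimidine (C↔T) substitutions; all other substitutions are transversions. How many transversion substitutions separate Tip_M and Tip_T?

1

Differing sites — 1:C/T (Ti); 2:A/G (Ti); 4:G/A (Ti); 11:A/G (Ti); 12:T/A (Tv).
Of the 5 differences, 4 transitions and 1 transversion, so the answer is 1.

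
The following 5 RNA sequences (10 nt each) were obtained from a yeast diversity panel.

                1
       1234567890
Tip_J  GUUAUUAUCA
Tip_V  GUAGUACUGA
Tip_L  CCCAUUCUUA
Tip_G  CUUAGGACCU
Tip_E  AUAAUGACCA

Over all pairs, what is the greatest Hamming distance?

Pairwise Hamming distances:
  Tip_J vs Tip_V: 5
  Tip_J vs Tip_L: 5
  Tip_J vs Tip_G: 5
  Tip_J vs Tip_E: 4
  Tip_V vs Tip_L: 6
  Tip_V vs Tip_G: 9
  Tip_V vs Tip_E: 6
  Tip_L vs Tip_G: 8
  Tip_L vs Tip_E: 7
  Tip_G vs Tip_E: 4
The largest is 9, between Tip_V and Tip_G.

9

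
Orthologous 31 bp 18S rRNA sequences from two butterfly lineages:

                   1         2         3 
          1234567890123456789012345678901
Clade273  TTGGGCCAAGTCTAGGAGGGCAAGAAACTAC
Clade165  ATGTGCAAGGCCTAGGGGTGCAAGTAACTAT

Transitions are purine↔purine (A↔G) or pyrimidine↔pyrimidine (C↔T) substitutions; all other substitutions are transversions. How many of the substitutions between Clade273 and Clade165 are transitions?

The sequences differ at positions 1 (T/A, transversion), 4 (G/T, transversion), 7 (C/A, transversion), 9 (A/G, transition), 11 (T/C, transition), 17 (A/G, transition), 19 (G/T, transversion), 25 (A/T, transversion), 31 (C/T, transition).
Of the 9 differences, 4 transitions and 5 transversions, so the answer is 4.

4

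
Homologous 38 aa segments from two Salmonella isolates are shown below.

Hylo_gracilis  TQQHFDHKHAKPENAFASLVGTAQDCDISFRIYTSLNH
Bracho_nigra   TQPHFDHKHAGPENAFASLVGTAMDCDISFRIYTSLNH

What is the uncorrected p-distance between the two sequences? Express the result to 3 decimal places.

0.079

Mismatches occur at site 3 (Q/P), site 11 (K/G), site 24 (Q/M).
There are 3 differences over 38 sites, so p = 3/38 = 0.079.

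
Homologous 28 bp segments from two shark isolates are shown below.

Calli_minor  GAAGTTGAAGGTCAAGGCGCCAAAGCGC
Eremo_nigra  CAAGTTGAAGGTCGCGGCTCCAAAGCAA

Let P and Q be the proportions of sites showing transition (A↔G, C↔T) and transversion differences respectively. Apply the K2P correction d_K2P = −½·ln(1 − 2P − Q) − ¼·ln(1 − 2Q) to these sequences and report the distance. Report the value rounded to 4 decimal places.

0.2524

Mismatches occur at site 1 (G/C, transversion), site 14 (A/G, transition), site 15 (A/C, transversion), site 19 (G/T, transversion), site 27 (G/A, transition), site 28 (C/A, transversion).
Of the 6 differences, 2 transitions and 4 transversions over 28 sites: P = 2/28 = 0.071429, Q = 4/28 = 0.142857.
d = −0.5·ln(0.714285) − 0.25·ln(0.714286) = −0.5·(-0.336473) − 0.25·(-0.336472) = 0.2524.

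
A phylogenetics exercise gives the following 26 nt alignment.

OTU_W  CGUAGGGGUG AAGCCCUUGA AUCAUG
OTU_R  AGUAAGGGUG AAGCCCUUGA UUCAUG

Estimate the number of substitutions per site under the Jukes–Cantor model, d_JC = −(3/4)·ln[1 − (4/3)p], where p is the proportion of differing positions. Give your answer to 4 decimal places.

Differing sites — 1:C/A; 5:G/A; 21:A/U.
p = 3/26 = 0.115385.
d = −0.75 · ln(1 − (4/3)·0.115385) = −0.75 · ln(0.846153) = −0.75 · (-0.167055) = 0.1253.

0.1253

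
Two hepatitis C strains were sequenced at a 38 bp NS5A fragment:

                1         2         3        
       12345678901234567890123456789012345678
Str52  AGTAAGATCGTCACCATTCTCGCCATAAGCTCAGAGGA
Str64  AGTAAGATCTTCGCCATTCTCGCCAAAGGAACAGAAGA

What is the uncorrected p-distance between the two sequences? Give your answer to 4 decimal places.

0.1842

Differing sites — 10:G/T; 13:A/G; 26:T/A; 28:A/G; 30:C/A; 31:T/A; 36:G/A.
There are 7 differences over 38 sites, so p = 7/38 = 0.1842.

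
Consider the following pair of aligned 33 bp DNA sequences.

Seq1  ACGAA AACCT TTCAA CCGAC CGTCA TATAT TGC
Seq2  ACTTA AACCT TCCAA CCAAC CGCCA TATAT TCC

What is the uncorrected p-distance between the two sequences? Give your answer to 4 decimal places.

Differing sites — 3:G/T; 4:A/T; 12:T/C; 18:G/A; 23:T/C; 32:G/C.
There are 6 differences over 33 sites, so p = 6/33 = 0.1818.

0.1818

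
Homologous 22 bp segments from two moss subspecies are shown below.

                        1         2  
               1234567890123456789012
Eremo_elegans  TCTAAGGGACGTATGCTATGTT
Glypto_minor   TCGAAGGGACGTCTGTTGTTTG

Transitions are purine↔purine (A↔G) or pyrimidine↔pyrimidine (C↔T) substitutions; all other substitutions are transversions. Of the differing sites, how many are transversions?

Mismatches occur at site 3 (T↔G, transversion), site 13 (A↔C, transversion), site 16 (C↔T, transition), site 18 (A↔G, transition), site 20 (G↔T, transversion), site 22 (T↔G, transversion).
Of the 6 differences, 2 transitions and 4 transversions, so the answer is 4.

4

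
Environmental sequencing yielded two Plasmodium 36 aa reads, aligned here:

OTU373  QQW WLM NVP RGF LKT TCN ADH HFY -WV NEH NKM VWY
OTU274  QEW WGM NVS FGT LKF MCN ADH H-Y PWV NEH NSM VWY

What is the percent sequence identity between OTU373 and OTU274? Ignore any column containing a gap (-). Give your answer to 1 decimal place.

76.5%

Excluding the 2 gap columns leaves 34 comparable sites.
The sequences differ at positions 2 (Q/E), 5 (L/G), 9 (P/S), 10 (R/F), 12 (F/T), 15 (T/F), 16 (T/M), 32 (K/S).
26 of the 34 comparable sites match, so the percent identity is 26/34 × 100 = 76.5%.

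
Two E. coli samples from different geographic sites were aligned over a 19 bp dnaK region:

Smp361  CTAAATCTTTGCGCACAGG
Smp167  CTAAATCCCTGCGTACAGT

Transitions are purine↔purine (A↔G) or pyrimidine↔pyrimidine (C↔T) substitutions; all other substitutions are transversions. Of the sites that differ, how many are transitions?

3

Differing sites — 8:T/C (Ti); 9:T/C (Ti); 14:C/T (Ti); 19:G/T (Tv).
Of the 4 differences, 3 transitions and 1 transversion, so the answer is 3.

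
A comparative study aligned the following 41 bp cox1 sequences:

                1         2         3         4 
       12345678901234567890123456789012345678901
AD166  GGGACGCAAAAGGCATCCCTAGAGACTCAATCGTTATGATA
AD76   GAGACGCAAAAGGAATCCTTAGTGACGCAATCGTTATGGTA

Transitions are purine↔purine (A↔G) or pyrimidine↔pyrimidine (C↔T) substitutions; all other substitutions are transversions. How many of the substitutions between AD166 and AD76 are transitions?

3

Differing sites — 2:G/A (Ti); 14:C/A (Tv); 19:C/T (Ti); 23:A/T (Tv); 27:T/G (Tv); 39:A/G (Ti).
Of the 6 differences, 3 transitions and 3 transversions, so the answer is 3.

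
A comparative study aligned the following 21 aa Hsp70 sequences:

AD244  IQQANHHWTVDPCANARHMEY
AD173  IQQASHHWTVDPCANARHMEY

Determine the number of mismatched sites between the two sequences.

1

The sequences differ at position 5 (N/S).
That gives 1 mismatch out of 21 aligned sites, so the Hamming distance is 1.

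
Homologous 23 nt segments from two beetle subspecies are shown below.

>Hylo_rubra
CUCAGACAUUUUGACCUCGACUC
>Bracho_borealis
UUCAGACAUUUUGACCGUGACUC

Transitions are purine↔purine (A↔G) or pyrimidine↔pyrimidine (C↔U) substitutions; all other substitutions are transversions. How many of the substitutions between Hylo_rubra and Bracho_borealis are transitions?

2

Mismatches occur at site 1 (C/U, transition), site 17 (U/G, transversion), site 18 (C/U, transition).
Of the 3 differences, 2 transitions and 1 transversion, so the answer is 2.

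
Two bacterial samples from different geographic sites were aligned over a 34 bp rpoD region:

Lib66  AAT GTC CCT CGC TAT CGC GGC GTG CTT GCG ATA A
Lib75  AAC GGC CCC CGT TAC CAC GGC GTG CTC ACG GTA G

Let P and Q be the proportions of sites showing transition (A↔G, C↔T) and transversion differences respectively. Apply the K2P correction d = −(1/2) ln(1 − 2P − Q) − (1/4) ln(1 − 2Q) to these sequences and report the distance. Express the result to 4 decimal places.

0.4243

Mismatches occur at site 3 (T→C, transition), site 5 (T→G, transversion), site 9 (T→C, transition), site 12 (C→T, transition), site 15 (T→C, transition), site 17 (G→A, transition), site 27 (T→C, transition), site 28 (G→A, transition), site 31 (A→G, transition), site 34 (A→G, transition).
Of the 10 differences, 9 transitions and 1 transversion over 34 sites: P = 9/34 = 0.264706, Q = 1/34 = 0.029412.
d = −0.5·ln(0.441176) − 0.25·ln(0.941176) = −0.5·(-0.818311) − 0.25·(-0.060625) = 0.4243.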